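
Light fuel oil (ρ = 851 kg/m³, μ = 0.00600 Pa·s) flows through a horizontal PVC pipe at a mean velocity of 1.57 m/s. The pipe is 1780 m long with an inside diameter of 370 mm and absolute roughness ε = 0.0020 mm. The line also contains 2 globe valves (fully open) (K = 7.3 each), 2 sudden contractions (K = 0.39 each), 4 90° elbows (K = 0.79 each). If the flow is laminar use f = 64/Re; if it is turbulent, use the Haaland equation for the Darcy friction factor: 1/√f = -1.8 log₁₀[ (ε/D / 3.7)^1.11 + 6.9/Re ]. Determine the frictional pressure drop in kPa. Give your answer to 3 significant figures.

Reynolds number Re = ρVD/μ = 851 · 1.57 · 0.37 / 0.006 = 8.239e+04.
Re > 4000 → turbulent. Relative roughness ε/D = 2e-06/0.37 = 5.41e-06. Haaland: 1/√f = -1.8 log₁₀[(5.41e-06/3.7)^1.11 + 6.9/8.239e+04] = -1.8 log₁₀[3.33e-07 + 8.37e-05] = 7.336, so f = 0.01858.
Total minor-loss coefficient ΣK = 2·7.3 + 2·0.39 + 4·0.79 = 18.5.
ΔP = [f·L/D + ΣK]·(ρV²/2) = [0.01858·1780/0.37 + 18.5]·(851·1.57²/2) = [89.4 + 18.5]·1049 = 1.132e+05 Pa.
ΔP = 1.132e+05 Pa = 113 kPa.

ΔP ≈ 113 kPa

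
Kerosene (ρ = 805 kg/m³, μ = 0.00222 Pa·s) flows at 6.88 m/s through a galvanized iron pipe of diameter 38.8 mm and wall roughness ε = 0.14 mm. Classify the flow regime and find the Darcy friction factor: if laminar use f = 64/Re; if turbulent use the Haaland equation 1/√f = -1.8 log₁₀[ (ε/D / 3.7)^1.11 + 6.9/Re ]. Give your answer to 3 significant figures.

f ≈ 0.0287

Re = ρVD/μ = 805·6.88·0.0388/0.00222 = 9.68e+04.
Re > 4000 → turbulent. ε/D = 0.00014/0.0388 = 0.00361; Haaland: 1/√f = -1.8 log₁₀[0.000455 + 7.13e-05] = 5.902, so f = 0.02871.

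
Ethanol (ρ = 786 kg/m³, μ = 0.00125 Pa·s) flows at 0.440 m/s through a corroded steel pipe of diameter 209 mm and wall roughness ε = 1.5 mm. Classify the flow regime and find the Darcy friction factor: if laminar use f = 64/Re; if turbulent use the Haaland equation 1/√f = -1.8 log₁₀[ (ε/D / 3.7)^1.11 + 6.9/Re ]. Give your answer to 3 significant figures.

Re = ρVD/μ = 786·0.44·0.209/0.00125 = 5.782e+04.
Re > 4000 → turbulent. ε/D = 0.0015/0.209 = 0.00718; Haaland: 1/√f = -1.8 log₁₀[0.000976 + 0.000119] = 5.329, so f = 0.03521.

f ≈ 0.0352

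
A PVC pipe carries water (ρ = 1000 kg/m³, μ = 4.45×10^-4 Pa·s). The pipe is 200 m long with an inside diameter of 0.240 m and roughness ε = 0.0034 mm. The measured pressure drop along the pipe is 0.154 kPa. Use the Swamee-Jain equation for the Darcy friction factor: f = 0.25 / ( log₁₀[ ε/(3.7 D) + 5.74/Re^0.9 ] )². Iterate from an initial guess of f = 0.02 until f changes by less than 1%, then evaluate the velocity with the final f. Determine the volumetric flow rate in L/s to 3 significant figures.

Rearranging Darcy-Weisbach: V = √(2·ΔP·D/(f·L·ρ)). With ε/D = 3.4e-06/0.24 = 1.42e-05, iterate starting from f = 0.02:
  f = 0.02 → V = √(2·154·0.24/(0.02·200·1000)) = 0.1359 m/s; Re = ρVD/μ = 7.332e+04; f → 0.01915
  f = 0.01915 → V = 0.1389 m/s; Re = 7.492e+04; f → 0.01906
Converged (Δf/f < 1%). With the final f = 0.01906: V = √(2·154·0.24/(0.01906·200·1000)) = 0.1392 m/s.
Q = V·A = 0.1392·(π/4·0.24²) = 0.006299 m³/s = 6.30 L/s.

Q ≈ 6.30 L/s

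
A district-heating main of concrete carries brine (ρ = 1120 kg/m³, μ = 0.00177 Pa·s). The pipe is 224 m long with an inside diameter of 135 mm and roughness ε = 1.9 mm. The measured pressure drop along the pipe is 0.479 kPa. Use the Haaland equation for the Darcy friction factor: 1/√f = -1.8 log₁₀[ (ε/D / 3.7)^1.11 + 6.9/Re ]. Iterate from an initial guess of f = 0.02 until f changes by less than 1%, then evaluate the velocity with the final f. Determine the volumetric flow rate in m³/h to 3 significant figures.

Rearranging Darcy-Weisbach: V = √(2·ΔP·D/(f·L·ρ)). With ε/D = 0.0019/0.135 = 0.0141, iterate starting from f = 0.02:
  f = 0.02 → V = √(2·479·0.135/(0.02·224·1120)) = 0.1605 m/s; Re = ρVD/μ = 1.371e+04; f → 0.04597
  f = 0.04597 → V = 0.1059 m/s; Re = 9046; f → 0.0475
  f = 0.0475 → V = 0.1042 m/s; Re = 8900; f → 0.04757
Converged (Δf/f < 1%). With the final f = 0.04757: V = √(2·479·0.135/(0.04757·224·1120)) = 0.1041 m/s.
Q = V·A = 0.1041·(π/4·0.135²) = 0.00149 m³/s = 5.36 m³/h.

Q ≈ 5.36 m³/h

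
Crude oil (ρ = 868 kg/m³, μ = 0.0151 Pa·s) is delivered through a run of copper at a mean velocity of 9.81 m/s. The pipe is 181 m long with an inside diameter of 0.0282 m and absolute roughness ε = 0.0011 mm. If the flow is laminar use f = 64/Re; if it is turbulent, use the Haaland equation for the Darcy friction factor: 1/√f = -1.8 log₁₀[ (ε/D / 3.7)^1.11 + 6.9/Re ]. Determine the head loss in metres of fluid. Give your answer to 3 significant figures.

h_f ≈ 861 m

Reynolds number Re = ρVD/μ = 868 · 9.81 · 0.0282 / 0.0151 = 1.59e+04.
Re > 4000 → turbulent. Relative roughness ε/D = 1.1e-06/0.0282 = 3.9e-05. Haaland: 1/√f = -1.8 log₁₀[(3.9e-05/3.7)^1.11 + 6.9/1.59e+04] = -1.8 log₁₀[2.99e-06 + 0.000434] = 6.047, so f = 0.02734.
Darcy-Weisbach: ΔP = f(L/D)(ρV²/2) = 0.02734·(181/0.0282)·(868·9.81²/2) = 0.02734·6418·4.177e+04 = 7.33e+06 Pa.
Head loss h_f = ΔP/(ρg) = 7.33e+06/(868·9.81) = 861 m.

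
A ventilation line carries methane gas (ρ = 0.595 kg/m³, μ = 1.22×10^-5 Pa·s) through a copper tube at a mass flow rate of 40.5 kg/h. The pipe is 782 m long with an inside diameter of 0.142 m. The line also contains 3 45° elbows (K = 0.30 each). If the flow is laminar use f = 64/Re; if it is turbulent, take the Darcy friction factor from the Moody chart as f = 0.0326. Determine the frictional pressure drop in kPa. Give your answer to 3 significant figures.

ΔP ≈ 0.0765 kPa

ṁ = 40.5 kg/h = 40.5/3600 = 0.01125 kg/s.
A = πD²/4 = π(0.142)²/4 = 0.01584 m²; mean velocity V = ṁ/(ρA) = 0.01125/(0.595 · 0.01584) = 1.194 m/s.
Reynolds number Re = ρVD/μ = 0.595 · 1.194 · 0.142 / 1.22e-05 = 8268.
Re > 4000 → turbulent; use the Moody-chart value f = 0.0326.
Total minor-loss coefficient ΣK = 3·0.3 = 0.9.
ΔP = [f·L/D + ΣK]·(ρV²/2) = [0.0326·782/0.142 + 0.9]·(0.595·1.194²/2) = [179.5 + 0.9]·0.4241 = 76.51 Pa.
ΔP = 76.51 Pa = 0.0765 kPa.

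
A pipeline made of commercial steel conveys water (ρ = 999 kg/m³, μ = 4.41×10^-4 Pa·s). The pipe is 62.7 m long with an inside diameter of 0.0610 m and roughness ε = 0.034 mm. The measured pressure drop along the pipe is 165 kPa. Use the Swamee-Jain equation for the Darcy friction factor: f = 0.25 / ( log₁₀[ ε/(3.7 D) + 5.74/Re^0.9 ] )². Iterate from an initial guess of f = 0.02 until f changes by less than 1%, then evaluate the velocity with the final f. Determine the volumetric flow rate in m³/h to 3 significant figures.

Rearranging Darcy-Weisbach: V = √(2·ΔP·D/(f·L·ρ)). With ε/D = 3.4e-05/0.061 = 0.000557, iterate starting from f = 0.02:
  f = 0.02 → V = √(2·1.65e+05·0.061/(0.02·62.7·999)) = 4.009 m/s; Re = ρVD/μ = 5.539e+05; f → 0.01804
  f = 0.01804 → V = 4.22 m/s; Re = 5.832e+05; f → 0.018
Converged (Δf/f < 1%). With the final f = 0.018: V = √(2·1.65e+05·0.061/(0.018·62.7·999)) = 4.225 m/s.
Q = V·A = 4.225·(π/4·0.061²) = 0.01235 m³/s = 44.5 m³/h.

Q ≈ 44.5 m³/h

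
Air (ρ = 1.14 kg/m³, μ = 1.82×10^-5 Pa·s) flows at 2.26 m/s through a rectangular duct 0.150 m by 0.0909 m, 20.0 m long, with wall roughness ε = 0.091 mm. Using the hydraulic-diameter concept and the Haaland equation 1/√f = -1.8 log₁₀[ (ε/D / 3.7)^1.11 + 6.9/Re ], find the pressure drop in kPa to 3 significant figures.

Hydraulic diameter D_h = 4A/P = 4·(0.15·0.0909)/(2·(0.15+0.0909)) = 0.05454/0.4818 = 0.1132 m.
Re = ρVD_h/μ = 1.14·2.26·0.1132/1.82e-05 = 1.602e+04.
ε/D_h = 9.1e-05/0.1132 = 0.000804; Haaland gives 1/√f = -1.8 log₁₀[8.59e-05+0.000431] = 5.916, so f = 0.02857.
ΔP = f(L/D_h)(ρV²/2) = 0.02857·20/0.1132·2.911 = 14.69 Pa.
ΔP = 0.0147 kPa.

ΔP ≈ 0.0147 kPa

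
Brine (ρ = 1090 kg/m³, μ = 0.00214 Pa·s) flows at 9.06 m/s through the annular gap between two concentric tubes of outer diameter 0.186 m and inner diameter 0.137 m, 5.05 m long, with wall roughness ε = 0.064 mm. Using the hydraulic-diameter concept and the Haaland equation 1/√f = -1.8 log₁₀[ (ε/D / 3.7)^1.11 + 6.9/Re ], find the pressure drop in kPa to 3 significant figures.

ΔP ≈ 101 kPa

Hydraulic diameter D_h = 4A/P = D_o - D_i = 0.186 - 0.137 = 0.049 m.
Re = ρVD_h/μ = 1090·9.06·0.049/0.00214 = 2.261e+05.
ε/D_h = 6.4e-05/0.049 = 0.00131; Haaland gives 1/√f = -1.8 log₁₀[0.000147+3.05e-05] = 6.75, so f = 0.02195.
ΔP = f(L/D_h)(ρV²/2) = 0.02195·5.05/0.049·4.474e+04 = 1.012e+05 Pa.
ΔP = 101 kPa.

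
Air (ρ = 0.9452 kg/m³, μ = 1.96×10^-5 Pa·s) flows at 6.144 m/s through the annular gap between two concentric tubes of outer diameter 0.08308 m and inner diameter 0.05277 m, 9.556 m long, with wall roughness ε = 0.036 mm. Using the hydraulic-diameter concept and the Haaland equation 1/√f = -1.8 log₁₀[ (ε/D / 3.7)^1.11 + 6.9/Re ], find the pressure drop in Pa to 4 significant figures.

ΔP ≈ 187.2 Pa

Hydraulic diameter D_h = 4A/P = D_o - D_i = 0.08308 - 0.05277 = 0.03031 m.
Re = ρVD_h/μ = 0.9452·6.144·0.03031/1.96e-05 = 8981.
ε/D_h = 3.6e-05/0.03031 = 0.00119; Haaland gives 1/√f = -1.8 log₁₀[0.000133+0.000768] = 5.482, so f = 0.03328.
ΔP = f(L/D_h)(ρV²/2) = 0.03328·9.556/0.03031·17.84 = 187.2 Pa.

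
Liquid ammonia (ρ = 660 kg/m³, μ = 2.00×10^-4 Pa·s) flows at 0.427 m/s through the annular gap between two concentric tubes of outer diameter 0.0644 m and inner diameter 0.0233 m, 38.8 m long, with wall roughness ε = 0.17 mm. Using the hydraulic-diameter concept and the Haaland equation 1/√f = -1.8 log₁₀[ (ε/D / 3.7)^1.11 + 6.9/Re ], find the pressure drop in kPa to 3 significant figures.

ΔP ≈ 1.72 kPa

Hydraulic diameter D_h = 4A/P = D_o - D_i = 0.0644 - 0.0233 = 0.0411 m.
Re = ρVD_h/μ = 660·0.427·0.0411/0.0002 = 5.791e+04.
ε/D_h = 0.00017/0.0411 = 0.00414; Haaland gives 1/√f = -1.8 log₁₀[0.000529+0.000119] = 5.739, so f = 0.03037.
ΔP = f(L/D_h)(ρV²/2) = 0.03037·38.8/0.0411·60.17 = 1725 Pa.
ΔP = 1.72 kPa.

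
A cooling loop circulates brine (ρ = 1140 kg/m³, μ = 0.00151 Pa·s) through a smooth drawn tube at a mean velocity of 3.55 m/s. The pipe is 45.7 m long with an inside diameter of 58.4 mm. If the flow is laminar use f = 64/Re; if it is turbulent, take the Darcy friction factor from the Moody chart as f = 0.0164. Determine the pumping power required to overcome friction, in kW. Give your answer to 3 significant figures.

P ≈ 0.877 kW

Reynolds number Re = ρVD/μ = 1140 · 3.55 · 0.0584 / 0.00151 = 1.565e+05.
Re > 4000 → turbulent; use the Moody-chart value f = 0.0164.
Darcy-Weisbach: ΔP = f(L/D)(ρV²/2) = 0.0164·(45.7/0.0584)·(1140·3.55²/2) = 0.0164·782.5·7183 = 9.219e+04 Pa.
Q = V·A = 3.55·0.002679 = 0.009509 m³/s.
Pumping power P = QΔP = 0.009509·9.219e+04 = 876.6 W = 0.877 kW.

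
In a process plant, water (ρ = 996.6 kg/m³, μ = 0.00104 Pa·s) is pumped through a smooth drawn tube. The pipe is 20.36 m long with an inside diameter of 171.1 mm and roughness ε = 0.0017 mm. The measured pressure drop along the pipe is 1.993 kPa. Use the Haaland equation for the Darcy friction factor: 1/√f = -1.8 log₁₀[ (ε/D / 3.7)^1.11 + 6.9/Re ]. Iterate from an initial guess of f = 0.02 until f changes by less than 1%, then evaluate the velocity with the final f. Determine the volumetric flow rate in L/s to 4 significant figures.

Rearranging Darcy-Weisbach: V = √(2·ΔP·D/(f·L·ρ)). With ε/D = 1.7e-06/0.1711 = 9.94e-06, iterate starting from f = 0.02:
  f = 0.02 → V = √(2·1993·0.1711/(0.02·20.36·996.6)) = 1.296 m/s; Re = ρVD/μ = 2.126e+05; f → 0.01538
  f = 0.01538 → V = 1.478 m/s; Re = 2.424e+05; f → 0.015
  f = 0.015 → V = 1.497 m/s; Re = 2.454e+05; f → 0.01497
Converged (Δf/f < 1%). With the final f = 0.01497: V = √(2·1993·0.1711/(0.01497·20.36·996.6)) = 1.499 m/s.
Q = V·A = 1.499·(π/4·0.1711²) = 0.03446 m³/s = 34.46 L/s.

Q ≈ 34.46 L/s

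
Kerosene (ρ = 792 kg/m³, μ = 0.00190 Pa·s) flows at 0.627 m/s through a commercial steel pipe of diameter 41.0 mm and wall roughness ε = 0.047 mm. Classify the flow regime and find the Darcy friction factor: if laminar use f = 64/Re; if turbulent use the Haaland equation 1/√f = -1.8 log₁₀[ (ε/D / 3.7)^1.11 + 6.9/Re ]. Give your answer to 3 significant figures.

f ≈ 0.0319

Re = ρVD/μ = 792·0.627·0.041/0.0019 = 1.072e+04.
Re > 4000 → turbulent. ε/D = 4.7e-05/0.041 = 0.00115; Haaland: 1/√f = -1.8 log₁₀[0.000127 + 0.000644] = 5.603, so f = 0.03185.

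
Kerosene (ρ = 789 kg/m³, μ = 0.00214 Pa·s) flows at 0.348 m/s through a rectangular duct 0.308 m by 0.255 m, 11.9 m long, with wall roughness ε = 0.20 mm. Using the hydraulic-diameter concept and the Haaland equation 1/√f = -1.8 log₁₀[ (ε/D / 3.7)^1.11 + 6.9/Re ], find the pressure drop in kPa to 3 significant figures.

Hydraulic diameter D_h = 4A/P = 4·(0.308·0.255)/(2·(0.308+0.255)) = 0.3142/1.126 = 0.279 m.
Re = ρVD_h/μ = 789·0.348·0.279/0.00214 = 3.58e+04.
ε/D_h = 0.0002/0.279 = 0.000717; Haaland gives 1/√f = -1.8 log₁₀[7.57e-05+0.000193] = 6.428, so f = 0.0242.
ΔP = f(L/D_h)(ρV²/2) = 0.0242·11.9/0.279·47.78 = 49.31 Pa.
ΔP = 0.0493 kPa.

ΔP ≈ 0.0493 kPa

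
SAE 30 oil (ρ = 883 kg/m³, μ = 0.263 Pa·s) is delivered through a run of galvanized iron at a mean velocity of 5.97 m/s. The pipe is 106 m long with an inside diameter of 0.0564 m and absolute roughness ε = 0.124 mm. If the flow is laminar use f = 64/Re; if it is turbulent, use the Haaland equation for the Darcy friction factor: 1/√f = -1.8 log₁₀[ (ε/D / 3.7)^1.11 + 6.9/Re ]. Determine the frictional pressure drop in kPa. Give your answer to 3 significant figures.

ΔP ≈ 1670 kPa

Reynolds number Re = ρVD/μ = 883 · 5.97 · 0.0564 / 0.263 = 1130.
Re < 2300 → laminar flow, so f = 64/Re = 64/1130 = 0.05661 (the turbulent correlation is not needed).
Darcy-Weisbach: ΔP = f(L/D)(ρV²/2) = 0.05661·(106/0.0564)·(883·5.97²/2) = 0.05661·1879·1.574e+04 = 1.674e+06 Pa.
ΔP = 1.674e+06 Pa = 1670 kPa.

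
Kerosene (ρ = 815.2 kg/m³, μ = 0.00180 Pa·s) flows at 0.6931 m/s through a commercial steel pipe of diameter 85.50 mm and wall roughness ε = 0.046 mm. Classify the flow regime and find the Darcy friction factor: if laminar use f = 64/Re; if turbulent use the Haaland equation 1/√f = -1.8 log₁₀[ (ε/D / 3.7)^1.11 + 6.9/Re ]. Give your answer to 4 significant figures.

Re = ρVD/μ = 815.2·0.6931·0.0855/0.0018 = 2.684e+04.
Re > 4000 → turbulent. ε/D = 4.6e-05/0.0855 = 0.000538; Haaland: 1/√f = -1.8 log₁₀[5.5e-05 + 0.000257] = 6.31, so f = 0.02511.

f ≈ 0.02511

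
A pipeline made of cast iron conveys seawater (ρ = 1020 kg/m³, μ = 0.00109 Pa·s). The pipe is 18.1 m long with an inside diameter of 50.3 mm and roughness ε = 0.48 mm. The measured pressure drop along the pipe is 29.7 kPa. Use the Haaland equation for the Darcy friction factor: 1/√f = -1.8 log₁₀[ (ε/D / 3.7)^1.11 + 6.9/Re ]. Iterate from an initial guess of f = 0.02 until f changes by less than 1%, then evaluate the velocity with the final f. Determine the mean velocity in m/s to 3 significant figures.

V ≈ 2.06 m/s

Rearranging Darcy-Weisbach: V = √(2·ΔP·D/(f·L·ρ)). With ε/D = 0.00048/0.0503 = 0.00954, iterate starting from f = 0.02:
  f = 0.02 → V = √(2·2.97e+04·0.0503/(0.02·18.1·1020)) = 2.845 m/s; Re = ρVD/μ = 1.339e+05; f → 0.03782
  f = 0.03782 → V = 2.069 m/s; Re = 9.737e+04; f → 0.03798
Converged (Δf/f < 1%). With the final f = 0.03798: V = √(2·2.97e+04·0.0503/(0.03798·18.1·1020)) = 2.064 m/s.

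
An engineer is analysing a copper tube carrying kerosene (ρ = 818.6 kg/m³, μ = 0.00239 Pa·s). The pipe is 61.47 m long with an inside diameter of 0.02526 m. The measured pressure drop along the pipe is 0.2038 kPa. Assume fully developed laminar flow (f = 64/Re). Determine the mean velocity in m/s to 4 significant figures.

V ≈ 0.02766 m/s

For laminar flow, f = 64/Re with Re = ρVD/μ, so Darcy-Weisbach reduces to ΔP = 32μLV/D². Solving for V: V = ΔP·D²/(32μL) = 203.8·(0.02526)²/(32·0.00239·61.47) = 0.02766 m/s.
Check: Re = ρVD/μ = 818.6·0.02766·0.02526/0.00239 = 239.3 < 2300, so the laminar assumption holds.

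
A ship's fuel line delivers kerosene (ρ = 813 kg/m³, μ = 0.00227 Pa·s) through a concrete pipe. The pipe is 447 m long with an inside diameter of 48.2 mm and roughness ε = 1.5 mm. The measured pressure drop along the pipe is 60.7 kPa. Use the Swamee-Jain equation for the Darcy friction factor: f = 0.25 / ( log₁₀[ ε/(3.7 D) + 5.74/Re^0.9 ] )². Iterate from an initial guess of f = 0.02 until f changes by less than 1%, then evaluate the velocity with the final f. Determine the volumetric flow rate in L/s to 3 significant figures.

Q ≈ 0.925 L/s

Rearranging Darcy-Weisbach: V = √(2·ΔP·D/(f·L·ρ)). With ε/D = 0.0015/0.0482 = 0.0311, iterate starting from f = 0.02:
  f = 0.02 → V = √(2·6.07e+04·0.0482/(0.02·447·813)) = 0.8973 m/s; Re = ρVD/μ = 1.549e+04; f → 0.06081
  f = 0.06081 → V = 0.5146 m/s; Re = 8883; f → 0.06254
  f = 0.06254 → V = 0.5074 m/s; Re = 8759; f → 0.0626
Converged (Δf/f < 1%). With the final f = 0.0626: V = √(2·6.07e+04·0.0482/(0.0626·447·813)) = 0.5072 m/s.
Q = V·A = 0.5072·(π/4·0.0482²) = 0.0009254 m³/s = 0.925 L/s.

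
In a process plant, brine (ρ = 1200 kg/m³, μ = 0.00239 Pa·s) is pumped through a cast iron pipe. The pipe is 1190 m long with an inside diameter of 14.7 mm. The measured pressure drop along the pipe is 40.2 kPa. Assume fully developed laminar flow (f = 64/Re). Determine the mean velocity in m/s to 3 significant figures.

V ≈ 0.0954 m/s

For laminar flow, f = 64/Re with Re = ρVD/μ, so Darcy-Weisbach reduces to ΔP = 32μLV/D². Solving for V: V = ΔP·D²/(32μL) = 4.02e+04·(0.0147)²/(32·0.00239·1190) = 0.09545 m/s.
Check: Re = ρVD/μ = 1200·0.09545·0.0147/0.00239 = 704.5 < 2300, so the laminar assumption holds.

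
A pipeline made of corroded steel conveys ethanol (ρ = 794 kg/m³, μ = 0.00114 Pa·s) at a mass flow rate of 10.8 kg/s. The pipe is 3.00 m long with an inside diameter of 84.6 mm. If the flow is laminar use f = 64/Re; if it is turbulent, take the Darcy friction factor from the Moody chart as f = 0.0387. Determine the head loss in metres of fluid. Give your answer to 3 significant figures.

A = πD²/4 = π(0.0846)²/4 = 0.005621 m²; mean velocity V = ṁ/(ρA) = 10.8/(794 · 0.005621) = 2.42 m/s.
Reynolds number Re = ρVD/μ = 794 · 2.42 · 0.0846 / 0.00114 = 1.426e+05.
Re > 4000 → turbulent; use the Moody-chart value f = 0.0387.
Darcy-Weisbach: ΔP = f(L/D)(ρV²/2) = 0.0387·(3/0.0846)·(794·2.42²/2) = 0.0387·35.46·2325 = 3190 Pa.
Head loss h_f = ΔP/(ρg) = 3190/(794·9.81) = 0.410 m.

h_f ≈ 0.410 m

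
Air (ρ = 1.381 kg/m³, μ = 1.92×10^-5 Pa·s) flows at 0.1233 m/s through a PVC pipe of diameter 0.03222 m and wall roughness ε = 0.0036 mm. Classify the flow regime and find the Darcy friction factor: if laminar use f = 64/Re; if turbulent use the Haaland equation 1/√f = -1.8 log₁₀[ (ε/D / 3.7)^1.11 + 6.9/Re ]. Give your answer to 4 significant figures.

f ≈ 0.2240

Re = ρVD/μ = 1.381·0.1233·0.03222/1.92e-05 = 285.7.
Re < 2300 → laminar, so f = 64/Re = 0.224 (roughness is irrelevant in laminar flow).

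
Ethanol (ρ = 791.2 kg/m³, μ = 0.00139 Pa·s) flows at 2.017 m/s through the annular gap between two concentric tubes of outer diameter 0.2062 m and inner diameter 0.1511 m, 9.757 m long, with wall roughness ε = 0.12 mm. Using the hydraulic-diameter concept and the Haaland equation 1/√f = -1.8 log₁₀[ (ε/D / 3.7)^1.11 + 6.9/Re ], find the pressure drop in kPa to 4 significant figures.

ΔP ≈ 7.463 kPa

Hydraulic diameter D_h = 4A/P = D_o - D_i = 0.2062 - 0.1511 = 0.0551 m.
Re = ρVD_h/μ = 791.2·2.017·0.0551/0.00139 = 6.326e+04.
ε/D_h = 0.00012/0.0551 = 0.00218; Haaland gives 1/√f = -1.8 log₁₀[0.00026+0.000109] = 6.18, so f = 0.02619.
ΔP = f(L/D_h)(ρV²/2) = 0.02619·9.757/0.0551·1609 = 7463 Pa.
ΔP = 7.463 kPa.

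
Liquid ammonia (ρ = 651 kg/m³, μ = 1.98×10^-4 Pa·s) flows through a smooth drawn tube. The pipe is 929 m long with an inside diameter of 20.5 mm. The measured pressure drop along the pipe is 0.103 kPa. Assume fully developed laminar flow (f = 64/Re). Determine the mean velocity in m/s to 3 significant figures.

V ≈ 0.00735 m/s

For laminar flow, f = 64/Re with Re = ρVD/μ, so Darcy-Weisbach reduces to ΔP = 32μLV/D². Solving for V: V = ΔP·D²/(32μL) = 103·(0.0205)²/(32·0.000198·929) = 0.007354 m/s.
Check: Re = ρVD/μ = 651·0.007354·0.0205/0.000198 = 495.7 < 2300, so the laminar assumption holds.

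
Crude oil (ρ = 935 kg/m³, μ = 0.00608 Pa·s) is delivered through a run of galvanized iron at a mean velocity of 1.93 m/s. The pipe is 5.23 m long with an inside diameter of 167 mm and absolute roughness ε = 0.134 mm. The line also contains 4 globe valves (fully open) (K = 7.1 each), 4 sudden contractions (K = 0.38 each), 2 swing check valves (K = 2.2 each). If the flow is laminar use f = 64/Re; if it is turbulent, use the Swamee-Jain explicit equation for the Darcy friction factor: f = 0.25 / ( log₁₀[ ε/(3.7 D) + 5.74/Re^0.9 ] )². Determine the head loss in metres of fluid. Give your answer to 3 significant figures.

Reynolds number Re = ρVD/μ = 935 · 1.93 · 0.167 / 0.00608 = 4.957e+04.
Re > 4000 → turbulent. Relative roughness ε/D = 0.000134/0.167 = 0.000802. Swamee-Jain: f = 0.25/(log₁₀[0.000802/3.7 + 5.74/4.957e+04^0.9])² = 0.25/(log₁₀[0.000217 + 0.000341])² = 0.25/(-3.253)² = 0.02362.
Total minor-loss coefficient ΣK = 4·7.1 + 4·0.38 + 2·2.2 = 34.3.
ΔP = [f·L/D + ΣK]·(ρV²/2) = [0.02362·5.23/0.167 + 34.3]·(935·1.93²/2) = [0.7398 + 34.3]·1741 = 6.105e+04 Pa.
Head loss h_f = ΔP/(ρg) = 6.105e+04/(935·9.81) = 6.66 m.

h_f ≈ 6.66 m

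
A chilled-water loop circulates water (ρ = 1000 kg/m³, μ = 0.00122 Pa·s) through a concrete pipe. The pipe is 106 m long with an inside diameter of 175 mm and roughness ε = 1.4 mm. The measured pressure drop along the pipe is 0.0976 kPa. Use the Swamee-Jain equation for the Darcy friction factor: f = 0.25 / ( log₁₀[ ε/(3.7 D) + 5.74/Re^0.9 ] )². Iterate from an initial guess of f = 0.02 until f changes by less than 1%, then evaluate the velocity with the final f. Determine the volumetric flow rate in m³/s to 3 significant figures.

Rearranging Darcy-Weisbach: V = √(2·ΔP·D/(f·L·ρ)). With ε/D = 0.0014/0.175 = 0.008, iterate starting from f = 0.02:
  f = 0.02 → V = √(2·97.6·0.175/(0.02·106·1000)) = 0.1269 m/s; Re = ρVD/μ = 1.821e+04; f → 0.03929
  f = 0.03929 → V = 0.09056 m/s; Re = 1.299e+04; f → 0.04061
  f = 0.04061 → V = 0.08909 m/s; Re = 1.278e+04; f → 0.04068
Converged (Δf/f < 1%). With the final f = 0.04068: V = √(2·97.6·0.175/(0.04068·106·1000)) = 0.08901 m/s.
Q = V·A = 0.08901·(π/4·0.175²) = 0.002141 m³/s = 0.00214 m³/s.

Q ≈ 0.00214 m³/s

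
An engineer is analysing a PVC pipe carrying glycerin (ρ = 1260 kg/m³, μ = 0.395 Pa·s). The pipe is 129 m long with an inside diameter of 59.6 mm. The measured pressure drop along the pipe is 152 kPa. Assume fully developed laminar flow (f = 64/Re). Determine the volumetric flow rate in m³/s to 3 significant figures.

Q ≈ 9.24×10^-4 m³/s

For laminar flow, f = 64/Re with Re = ρVD/μ, so Darcy-Weisbach reduces to ΔP = 32μLV/D². Solving for V: V = ΔP·D²/(32μL) = 1.52e+05·(0.0596)²/(32·0.395·129) = 0.3311 m/s.
Check: Re = ρVD/μ = 1260·0.3311·0.0596/0.395 = 62.95 < 2300, so the laminar assumption holds.
Q = V·A = 0.3311·(π/4·0.0596²) = 0.0009238 m³/s = 9.24×10^-4 m³/s.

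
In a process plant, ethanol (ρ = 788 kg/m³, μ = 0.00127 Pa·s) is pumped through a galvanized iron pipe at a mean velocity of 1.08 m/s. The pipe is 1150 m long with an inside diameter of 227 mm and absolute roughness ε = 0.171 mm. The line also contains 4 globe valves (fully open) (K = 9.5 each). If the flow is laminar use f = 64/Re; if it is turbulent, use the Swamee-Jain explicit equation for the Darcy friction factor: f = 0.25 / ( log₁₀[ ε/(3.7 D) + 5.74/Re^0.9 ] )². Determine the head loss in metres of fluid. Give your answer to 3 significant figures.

Reynolds number Re = ρVD/μ = 788 · 1.08 · 0.227 / 0.00127 = 1.521e+05.
Re > 4000 → turbulent. Relative roughness ε/D = 0.000171/0.227 = 0.000753. Swamee-Jain: f = 0.25/(log₁₀[0.000753/3.7 + 5.74/1.521e+05^0.9])² = 0.25/(log₁₀[0.000204 + 0.000124])² = 0.25/(-3.484)² = 0.0206.
Total minor-loss coefficient ΣK = 4·9.5 = 38.
ΔP = [f·L/D + ΣK]·(ρV²/2) = [0.0206·1150/0.227 + 38]·(788·1.08²/2) = [104.3 + 38]·459.6 = 6.541e+04 Pa.
Head loss h_f = ΔP/(ρg) = 6.541e+04/(788·9.81) = 8.46 m.

h_f ≈ 8.46 m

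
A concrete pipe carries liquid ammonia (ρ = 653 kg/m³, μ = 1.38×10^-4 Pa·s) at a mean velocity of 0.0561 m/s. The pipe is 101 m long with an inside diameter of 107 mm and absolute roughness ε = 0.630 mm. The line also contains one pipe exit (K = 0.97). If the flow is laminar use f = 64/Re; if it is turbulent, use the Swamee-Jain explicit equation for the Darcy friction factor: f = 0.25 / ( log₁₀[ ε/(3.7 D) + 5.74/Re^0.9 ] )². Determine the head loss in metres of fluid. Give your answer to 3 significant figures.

Reynolds number Re = ρVD/μ = 653 · 0.0561 · 0.107 / 0.000138 = 2.84e+04.
Re > 4000 → turbulent. Relative roughness ε/D = 0.00063/0.107 = 0.00589. Swamee-Jain: f = 0.25/(log₁₀[0.00589/3.7 + 5.74/2.84e+04^0.9])² = 0.25/(log₁₀[0.00159 + 0.000563])² = 0.25/(-2.667)² = 0.03516.
Total minor-loss coefficient ΣK = 1·0.97 = 0.97.
ΔP = [f·L/D + ΣK]·(ρV²/2) = [0.03516·101/0.107 + 0.97]·(653·0.0561²/2) = [33.19 + 0.97]·1.028 = 35.1 Pa.
Head loss h_f = ΔP/(ρg) = 35.1/(653·9.81) = 0.00548 m.

h_f ≈ 0.00548 m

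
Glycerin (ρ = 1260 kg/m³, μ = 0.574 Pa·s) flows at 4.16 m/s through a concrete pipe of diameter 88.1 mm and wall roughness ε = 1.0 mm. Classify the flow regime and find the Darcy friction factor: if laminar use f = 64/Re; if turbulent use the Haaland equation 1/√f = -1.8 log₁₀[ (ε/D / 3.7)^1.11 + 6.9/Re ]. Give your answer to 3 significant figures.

f ≈ 0.0796

Re = ρVD/μ = 1260·4.16·0.0881/0.574 = 804.5.
Re < 2300 → laminar, so f = 64/Re = 0.07955 (roughness is irrelevant in laminar flow).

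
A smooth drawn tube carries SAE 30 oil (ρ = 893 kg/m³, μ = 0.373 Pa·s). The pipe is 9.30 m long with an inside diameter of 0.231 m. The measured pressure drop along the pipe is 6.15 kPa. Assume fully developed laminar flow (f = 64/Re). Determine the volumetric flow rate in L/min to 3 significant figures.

For laminar flow, f = 64/Re with Re = ρVD/μ, so Darcy-Weisbach reduces to ΔP = 32μLV/D². Solving for V: V = ΔP·D²/(32μL) = 6150·(0.231)²/(32·0.373·9.3) = 2.956 m/s.
Check: Re = ρVD/μ = 893·2.956·0.231/0.373 = 1635 < 2300, so the laminar assumption holds.
Q = V·A = 2.956·(π/4·0.231²) = 0.1239 m³/s = 7430 L/min.

Q ≈ 7430 L/min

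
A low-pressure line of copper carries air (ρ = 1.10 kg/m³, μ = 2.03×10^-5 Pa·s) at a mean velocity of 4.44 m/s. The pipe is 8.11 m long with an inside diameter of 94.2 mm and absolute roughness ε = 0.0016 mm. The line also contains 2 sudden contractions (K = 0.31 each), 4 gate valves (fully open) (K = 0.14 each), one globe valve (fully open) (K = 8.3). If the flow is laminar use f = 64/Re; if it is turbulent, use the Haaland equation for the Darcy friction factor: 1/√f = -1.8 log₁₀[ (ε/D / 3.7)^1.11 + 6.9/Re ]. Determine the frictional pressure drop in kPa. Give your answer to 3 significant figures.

ΔP ≈ 0.126 kPa

Reynolds number Re = ρVD/μ = 1.1 · 4.44 · 0.0942 / 2.03e-05 = 2.266e+04.
Re > 4000 → turbulent. Relative roughness ε/D = 1.6e-06/0.0942 = 1.7e-05. Haaland: 1/√f = -1.8 log₁₀[(1.7e-05/3.7)^1.11 + 6.9/2.266e+04] = -1.8 log₁₀[1.19e-06 + 0.000304] = 6.327, so f = 0.02498.
Total minor-loss coefficient ΣK = 2·0.31 + 4·0.14 + 1·8.3 = 9.48.
ΔP = [f·L/D + ΣK]·(ρV²/2) = [0.02498·8.11/0.0942 + 9.48]·(1.1·4.44²/2) = [2.151 + 9.48]·10.84 = 126.1 Pa.
ΔP = 126.1 Pa = 0.126 kPa.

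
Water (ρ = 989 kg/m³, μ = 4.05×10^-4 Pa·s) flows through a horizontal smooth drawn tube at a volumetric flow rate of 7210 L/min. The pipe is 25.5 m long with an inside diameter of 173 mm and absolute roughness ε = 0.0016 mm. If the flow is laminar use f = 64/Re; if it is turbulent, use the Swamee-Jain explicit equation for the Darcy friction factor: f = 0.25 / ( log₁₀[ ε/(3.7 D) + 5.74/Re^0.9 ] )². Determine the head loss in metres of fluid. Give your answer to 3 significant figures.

Q = 7210 L/min = 7210/60000 = 0.1202 m³/s.
Cross-sectional area A = πD²/4 = π(0.173)²/4 = 0.02351 m²; mean velocity V = Q/A = 0.1202/0.02351 = 5.112 m/s.
Reynolds number Re = ρVD/μ = 989 · 5.112 · 0.173 / 0.000405 = 2.16e+06.
Re > 4000 → turbulent. Relative roughness ε/D = 1.6e-06/0.173 = 9.25e-06. Swamee-Jain: f = 0.25/(log₁₀[9.25e-06/3.7 + 5.74/2.16e+06^0.9])² = 0.25/(log₁₀[2.5e-06 + 1.14e-05])² = 0.25/(-4.856)² = 0.0106.
Darcy-Weisbach: ΔP = f(L/D)(ρV²/2) = 0.0106·(25.5/0.173)·(989·5.112²/2) = 0.0106·147.4·1.292e+04 = 2.019e+04 Pa.
Head loss h_f = ΔP/(ρg) = 2.019e+04/(989·9.81) = 2.08 m.

h_f ≈ 2.08 m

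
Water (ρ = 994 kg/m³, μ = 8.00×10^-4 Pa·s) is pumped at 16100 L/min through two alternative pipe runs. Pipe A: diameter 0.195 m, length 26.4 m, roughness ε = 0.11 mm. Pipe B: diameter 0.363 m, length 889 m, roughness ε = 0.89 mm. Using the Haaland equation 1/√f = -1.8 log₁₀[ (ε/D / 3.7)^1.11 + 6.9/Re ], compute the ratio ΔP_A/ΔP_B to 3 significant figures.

Pipe A: V = Q/A = 0.2683/0.02986 = 8.985 m/s; Re = 2.177e+06; ε/D = 0.000564; Haaland → f = 0.01738; ΔP_A = f(L/D)(ρV²/2) = 9.443e+04 Pa.
Pipe B: V = Q/A = 0.2683/0.1035 = 2.593 m/s; Re = 1.169e+06; ε/D = 0.00245; Haaland → f = 0.02491; ΔP_B = f(L/D)(ρV²/2) = 2.038e+05 Pa.
ΔP_A/ΔP_B = 9.443e+04/2.038e+05 = 0.463.

ΔP_A/ΔP_B ≈ 0.463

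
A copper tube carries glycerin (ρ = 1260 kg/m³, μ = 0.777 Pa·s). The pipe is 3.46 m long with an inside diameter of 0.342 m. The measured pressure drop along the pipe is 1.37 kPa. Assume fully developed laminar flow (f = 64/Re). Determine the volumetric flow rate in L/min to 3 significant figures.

For laminar flow, f = 64/Re with Re = ρVD/μ, so Darcy-Weisbach reduces to ΔP = 32μLV/D². Solving for V: V = ΔP·D²/(32μL) = 1370·(0.342)²/(32·0.777·3.46) = 1.863 m/s.
Check: Re = ρVD/μ = 1260·1.863·0.342/0.777 = 1033 < 2300, so the laminar assumption holds.
Q = V·A = 1.863·(π/4·0.342²) = 0.1711 m³/s = 10300 L/min.

Q ≈ 10300 L/min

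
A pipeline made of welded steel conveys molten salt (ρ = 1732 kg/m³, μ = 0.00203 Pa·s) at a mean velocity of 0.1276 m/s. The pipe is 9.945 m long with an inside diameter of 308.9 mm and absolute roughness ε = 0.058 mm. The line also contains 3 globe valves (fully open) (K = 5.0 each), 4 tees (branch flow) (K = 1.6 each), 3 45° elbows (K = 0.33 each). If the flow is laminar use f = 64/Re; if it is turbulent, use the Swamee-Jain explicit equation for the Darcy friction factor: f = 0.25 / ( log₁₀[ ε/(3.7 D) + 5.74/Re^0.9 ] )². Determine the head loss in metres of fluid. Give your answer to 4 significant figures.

h_f ≈ 0.01920 m

Reynolds number Re = ρVD/μ = 1732 · 0.1276 · 0.3089 / 0.00203 = 3.363e+04.
Re > 4000 → turbulent. Relative roughness ε/D = 5.8e-05/0.3089 = 0.000188. Swamee-Jain: f = 0.25/(log₁₀[0.000188/3.7 + 5.74/3.363e+04^0.9])² = 0.25/(log₁₀[5.07e-05 + 0.000484])² = 0.25/(-3.272)² = 0.02335.
Total minor-loss coefficient ΣK = 3·5 + 4·1.6 + 3·0.33 = 22.4.
ΔP = [f·L/D + ΣK]·(ρV²/2) = [0.02335·9.945/0.3089 + 22.4]·(1732·0.1276²/2) = [0.7519 + 22.4]·14.1 = 326.3 Pa.
Head loss h_f = ΔP/(ρg) = 326.3/(1732·9.81) = 0.01920 m.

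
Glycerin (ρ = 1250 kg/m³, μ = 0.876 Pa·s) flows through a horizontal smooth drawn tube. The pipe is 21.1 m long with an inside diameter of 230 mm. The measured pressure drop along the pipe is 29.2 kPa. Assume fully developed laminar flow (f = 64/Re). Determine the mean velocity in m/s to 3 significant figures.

V ≈ 2.61 m/s

For laminar flow, f = 64/Re with Re = ρVD/μ, so Darcy-Weisbach reduces to ΔP = 32μLV/D². Solving for V: V = ΔP·D²/(32μL) = 2.92e+04·(0.23)²/(32·0.876·21.1) = 2.612 m/s.
Check: Re = ρVD/μ = 1250·2.612·0.23/0.876 = 857.1 < 2300, so the laminar assumption holds.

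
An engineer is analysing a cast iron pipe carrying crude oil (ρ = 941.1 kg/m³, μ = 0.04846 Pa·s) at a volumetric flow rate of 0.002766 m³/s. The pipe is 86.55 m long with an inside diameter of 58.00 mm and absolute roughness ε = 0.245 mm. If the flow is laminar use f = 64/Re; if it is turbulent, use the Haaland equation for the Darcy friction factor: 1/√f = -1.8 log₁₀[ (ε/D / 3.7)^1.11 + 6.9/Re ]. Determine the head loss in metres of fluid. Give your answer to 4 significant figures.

Cross-sectional area A = πD²/4 = π(0.058)²/4 = 0.002642 m²; mean velocity V = Q/A = 0.002766/0.002642 = 1.047 m/s.
Reynolds number Re = ρVD/μ = 941.1 · 1.047 · 0.058 / 0.0485 = 1179.
Re < 2300 → laminar flow, so f = 64/Re = 64/1179 = 0.05427 (the turbulent correlation is not needed).
Darcy-Weisbach: ΔP = f(L/D)(ρV²/2) = 0.05427·(86.55/0.058)·(941.1·1.047²/2) = 0.05427·1492·515.7 = 4.177e+04 Pa.
Head loss h_f = ΔP/(ρg) = 4.177e+04/(941.1·9.81) = 4.524 m.

h_f ≈ 4.524 m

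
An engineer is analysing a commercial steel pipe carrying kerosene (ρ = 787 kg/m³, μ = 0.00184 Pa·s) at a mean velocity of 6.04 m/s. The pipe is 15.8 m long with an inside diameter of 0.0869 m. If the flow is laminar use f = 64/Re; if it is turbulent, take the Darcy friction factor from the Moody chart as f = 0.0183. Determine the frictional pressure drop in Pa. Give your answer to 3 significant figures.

Reynolds number Re = ρVD/μ = 787 · 6.04 · 0.0869 / 0.00184 = 2.245e+05.
Re > 4000 → turbulent; use the Moody-chart value f = 0.0183.
Darcy-Weisbach: ΔP = f(L/D)(ρV²/2) = 0.0183·(15.8/0.0869)·(787·6.04²/2) = 0.0183·181.8·1.436e+04 = 4.776e+04 Pa.

ΔP ≈ 47800 Pa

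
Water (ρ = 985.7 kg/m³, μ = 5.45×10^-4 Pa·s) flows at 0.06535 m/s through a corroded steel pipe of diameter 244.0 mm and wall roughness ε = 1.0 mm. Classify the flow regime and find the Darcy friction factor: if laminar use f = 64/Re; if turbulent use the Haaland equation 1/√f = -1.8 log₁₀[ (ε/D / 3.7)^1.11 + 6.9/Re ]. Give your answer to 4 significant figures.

Re = ρVD/μ = 985.7·0.06535·0.244/0.000545 = 2.884e+04.
Re > 4000 → turbulent. ε/D = 0.001/0.244 = 0.0041; Haaland: 1/√f = -1.8 log₁₀[0.000524 + 0.000239] = 5.611, so f = 0.03176.

f ≈ 0.03176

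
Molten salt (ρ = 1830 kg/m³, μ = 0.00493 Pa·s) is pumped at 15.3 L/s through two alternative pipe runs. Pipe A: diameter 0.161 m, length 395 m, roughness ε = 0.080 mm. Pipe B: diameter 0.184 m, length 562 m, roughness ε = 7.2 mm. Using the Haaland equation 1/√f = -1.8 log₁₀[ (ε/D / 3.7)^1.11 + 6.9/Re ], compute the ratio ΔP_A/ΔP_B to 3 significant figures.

Pipe A: V = Q/A = 0.0153/0.02036 = 0.7515 m/s; Re = 4.491e+04; ε/D = 0.000497; Haaland → f = 0.02266; ΔP_A = f(L/D)(ρV²/2) = 2.873e+04 Pa.
Pipe B: V = Q/A = 0.0153/0.02659 = 0.5754 m/s; Re = 3.93e+04; ε/D = 0.0391; Haaland → f = 0.06487; ΔP_B = f(L/D)(ρV²/2) = 6.002e+04 Pa.
ΔP_A/ΔP_B = 2.873e+04/6.002e+04 = 0.479.

ΔP_A/ΔP_B ≈ 0.479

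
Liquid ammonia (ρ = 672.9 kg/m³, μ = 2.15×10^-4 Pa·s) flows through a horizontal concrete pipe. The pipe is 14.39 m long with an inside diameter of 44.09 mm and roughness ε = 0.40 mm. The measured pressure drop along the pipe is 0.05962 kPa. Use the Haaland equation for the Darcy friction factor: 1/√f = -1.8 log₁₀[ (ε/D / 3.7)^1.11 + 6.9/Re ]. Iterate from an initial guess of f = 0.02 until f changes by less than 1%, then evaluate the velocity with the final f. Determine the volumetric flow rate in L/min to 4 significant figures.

Rearranging Darcy-Weisbach: V = √(2·ΔP·D/(f·L·ρ)). With ε/D = 0.0004/0.04409 = 0.00907, iterate starting from f = 0.02:
  f = 0.02 → V = √(2·59.62·0.04409/(0.02·14.39·672.9)) = 0.1648 m/s; Re = ρVD/μ = 2.274e+04; f → 0.03925
  f = 0.03925 → V = 0.1176 m/s; Re = 1.623e+04; f → 0.04017
  f = 0.04017 → V = 0.1163 m/s; Re = 1.604e+04; f → 0.04021
Converged (Δf/f < 1%). With the final f = 0.04021: V = √(2·59.62·0.04409/(0.04021·14.39·672.9)) = 0.1162 m/s.
Q = V·A = 0.1162·(π/4·0.04409²) = 0.0001774 m³/s = 10.64 L/min.

Q ≈ 10.64 L/min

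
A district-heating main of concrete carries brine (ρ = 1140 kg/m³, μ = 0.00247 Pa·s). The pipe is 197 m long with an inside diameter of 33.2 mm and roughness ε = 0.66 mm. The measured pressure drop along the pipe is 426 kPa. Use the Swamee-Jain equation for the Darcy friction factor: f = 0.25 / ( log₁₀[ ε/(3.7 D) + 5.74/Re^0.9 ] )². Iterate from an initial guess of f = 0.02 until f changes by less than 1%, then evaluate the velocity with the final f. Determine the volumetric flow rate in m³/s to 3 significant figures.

Q ≈ 0.00136 m³/s

Rearranging Darcy-Weisbach: V = √(2·ΔP·D/(f·L·ρ)). With ε/D = 0.00066/0.0332 = 0.0199, iterate starting from f = 0.02:
  f = 0.02 → V = √(2·4.26e+05·0.0332/(0.02·197·1140)) = 2.51 m/s; Re = ρVD/μ = 3.845e+04; f → 0.04998
  f = 0.04998 → V = 1.587 m/s; Re = 2.432e+04; f → 0.05071
  f = 0.05071 → V = 1.576 m/s; Re = 2.415e+04; f → 0.05072
Converged (Δf/f < 1%). With the final f = 0.05072: V = √(2·4.26e+05·0.0332/(0.05072·197·1140)) = 1.576 m/s.
Q = V·A = 1.576·(π/4·0.0332²) = 0.001364 m³/s = 0.00136 m³/s.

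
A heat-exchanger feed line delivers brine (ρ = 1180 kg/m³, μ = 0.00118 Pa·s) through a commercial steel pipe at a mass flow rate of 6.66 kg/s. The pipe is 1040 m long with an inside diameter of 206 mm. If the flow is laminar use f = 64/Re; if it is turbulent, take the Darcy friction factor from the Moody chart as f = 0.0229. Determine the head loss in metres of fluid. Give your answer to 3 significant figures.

h_f ≈ 0.169 m

A = πD²/4 = π(0.206)²/4 = 0.03333 m²; mean velocity V = ṁ/(ρA) = 6.66/(1180 · 0.03333) = 0.1693 m/s.
Reynolds number Re = ρVD/μ = 1180 · 0.1693 · 0.206 / 0.00118 = 3.488e+04.
Re > 4000 → turbulent; use the Moody-chart value f = 0.0229.
Darcy-Weisbach: ΔP = f(L/D)(ρV²/2) = 0.0229·(1040/0.206)·(1180·0.1693²/2) = 0.0229·5049·16.92 = 1956 Pa.
Head loss h_f = ΔP/(ρg) = 1956/(1180·9.81) = 0.169 m.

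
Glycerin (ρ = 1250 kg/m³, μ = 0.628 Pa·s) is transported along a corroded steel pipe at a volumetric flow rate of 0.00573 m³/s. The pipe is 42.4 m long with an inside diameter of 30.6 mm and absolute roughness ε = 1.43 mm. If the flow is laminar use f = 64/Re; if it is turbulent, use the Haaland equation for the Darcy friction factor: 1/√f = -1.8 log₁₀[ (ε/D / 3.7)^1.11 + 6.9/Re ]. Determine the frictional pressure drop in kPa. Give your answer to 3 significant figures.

ΔP ≈ 7090 kPa

Cross-sectional area A = πD²/4 = π(0.0306)²/4 = 0.0007354 m²; mean velocity V = Q/A = 0.00573/0.0007354 = 7.792 m/s.
Reynolds number Re = ρVD/μ = 1250 · 7.792 · 0.0306 / 0.628 = 474.6.
Re < 2300 → laminar flow, so f = 64/Re = 64/474.6 = 0.1349 (the turbulent correlation is not needed).
Darcy-Weisbach: ΔP = f(L/D)(ρV²/2) = 0.1349·(42.4/0.0306)·(1250·7.792²/2) = 0.1349·1386·3.794e+04 = 7.09e+06 Pa.
ΔP = 7.09e+06 Pa = 7090 kPa.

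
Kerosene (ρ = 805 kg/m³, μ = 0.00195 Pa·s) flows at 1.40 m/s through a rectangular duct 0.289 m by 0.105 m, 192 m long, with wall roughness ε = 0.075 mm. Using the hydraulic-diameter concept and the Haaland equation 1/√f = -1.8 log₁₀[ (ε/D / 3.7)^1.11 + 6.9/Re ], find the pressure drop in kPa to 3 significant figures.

Hydraulic diameter D_h = 4A/P = 4·(0.289·0.105)/(2·(0.289+0.105)) = 0.1214/0.788 = 0.154 m.
Re = ρVD_h/μ = 805·1.4·0.154/0.00195 = 8.902e+04.
ε/D_h = 7.5e-05/0.154 = 0.000487; Haaland gives 1/√f = -1.8 log₁₀[4.92e-05+7.75e-05] = 7.015, so f = 0.02032.
ΔP = f(L/D_h)(ρV²/2) = 0.02032·192/0.154·788.9 = 1.998e+04 Pa.
ΔP = 20.0 kPa.

ΔP ≈ 20.0 kPa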